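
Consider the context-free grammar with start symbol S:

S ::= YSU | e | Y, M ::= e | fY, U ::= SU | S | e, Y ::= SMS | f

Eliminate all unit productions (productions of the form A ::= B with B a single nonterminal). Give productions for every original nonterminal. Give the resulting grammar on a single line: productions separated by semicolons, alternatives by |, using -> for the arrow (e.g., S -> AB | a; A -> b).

Unit productions: S->Y, U->S.
Unit pairs (A ⇒* B via units): (S,Y), (U,S), (U,Y).
S: inherits non-unit rules of {S, Y} → SMS | YSU | e | f.
M: inherits non-unit rules of {M} → e | fY.
U: inherits non-unit rules of {S, U, Y} → SMS | SU | YSU | e | f.
Y: inherits non-unit rules of {Y} → SMS | f.

S -> e | f | SMS | YSU; M -> e | fY; U -> e | f | SU | SMS | YSU; Y -> f | SMS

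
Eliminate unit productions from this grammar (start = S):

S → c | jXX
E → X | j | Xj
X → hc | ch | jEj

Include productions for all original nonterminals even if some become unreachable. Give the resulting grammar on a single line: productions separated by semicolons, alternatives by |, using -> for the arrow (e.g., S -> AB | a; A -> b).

Unit productions: E->X.
Unit pairs (A ⇒* B via units): (E,X).
S: inherits non-unit rules of {S} → c | jXX.
E: inherits non-unit rules of {E, X} → Xj | ch | hc | j | jEj.
X: inherits non-unit rules of {X} → ch | hc | jEj.

S -> c | jXX; E -> j | Xj | ch | hc | jEj; X -> ch | hc | jEj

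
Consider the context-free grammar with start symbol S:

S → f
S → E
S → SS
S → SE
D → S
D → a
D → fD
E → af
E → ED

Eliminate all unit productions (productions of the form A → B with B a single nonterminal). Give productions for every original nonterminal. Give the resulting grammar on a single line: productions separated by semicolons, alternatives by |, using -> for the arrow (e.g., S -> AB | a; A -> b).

S -> f | ED | SE | SS | af; D -> a | f | ED | SE | SS | af | fD; E -> ED | af

Unit productions: D->S, S->E.
Unit pairs (A ⇒* B via units): (D,E), (D,S), (S,E).
S: inherits non-unit rules of {E, S} → ED | SE | SS | af | f.
D: inherits non-unit rules of {D, E, S} → ED | SE | SS | a | af | f | fD.
E: inherits non-unit rules of {E} → ED | af.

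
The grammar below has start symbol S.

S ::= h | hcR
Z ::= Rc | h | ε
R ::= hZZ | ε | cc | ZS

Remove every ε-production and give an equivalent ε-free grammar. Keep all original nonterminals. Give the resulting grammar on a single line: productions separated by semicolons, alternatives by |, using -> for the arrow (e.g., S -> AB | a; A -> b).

Nullable set: {R, Z}.
S -> hcR: R nullable, giving hc | hcR.
Drop R -> ε.
R -> ZS: Z nullable, giving S | ZS.
R -> hZZ: Z, Z nullable, giving h | hZ | hZZ.
Drop Z -> ε.
Z -> Rc: R nullable, giving Rc | c.
Unchanged (no nullable symbols): S -> h; R -> cc; Z -> h.

S -> h | hc | hcR; R -> S | h | ZS | cc | hZ | hZZ; Z -> c | h | Rc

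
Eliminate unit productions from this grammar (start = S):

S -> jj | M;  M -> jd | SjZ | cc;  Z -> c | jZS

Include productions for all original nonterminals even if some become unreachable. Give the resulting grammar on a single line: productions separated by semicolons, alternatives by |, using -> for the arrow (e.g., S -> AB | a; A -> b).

Unit productions: S->M.
Unit pairs (A ⇒* B via units): (S,M).
S: inherits non-unit rules of {M, S} → SjZ | cc | jd | jj.
M: inherits non-unit rules of {M} → SjZ | cc | jd.
Z: inherits non-unit rules of {Z} → c | jZS.

S -> cc | jd | jj | SjZ; M -> cc | jd | SjZ; Z -> c | jZS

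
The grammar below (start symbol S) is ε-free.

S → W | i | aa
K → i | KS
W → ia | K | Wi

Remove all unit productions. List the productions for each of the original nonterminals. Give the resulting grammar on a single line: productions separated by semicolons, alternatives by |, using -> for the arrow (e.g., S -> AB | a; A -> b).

Unit productions: S->W, W->K.
Unit pairs (A ⇒* B via units): (S,K), (S,W), (W,K).
S: inherits non-unit rules of {K, S, W} → KS | Wi | aa | i | ia.
K: inherits non-unit rules of {K} → KS | i.
W: inherits non-unit rules of {K, W} → KS | Wi | i | ia.

S -> i | KS | Wi | aa | ia; K -> i | KS; W -> i | KS | Wi | ia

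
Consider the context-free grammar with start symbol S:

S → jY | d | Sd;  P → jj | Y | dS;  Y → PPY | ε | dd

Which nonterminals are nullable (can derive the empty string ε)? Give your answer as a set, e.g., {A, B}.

{P, Y}

Directly nullable (have an ε-rule): {Y}.
P is nullable via P -> Y (every symbol on the right is already known nullable).
Not nullable: S — each has a terminal in every rule's right-hand side or depends on a non-nullable symbol.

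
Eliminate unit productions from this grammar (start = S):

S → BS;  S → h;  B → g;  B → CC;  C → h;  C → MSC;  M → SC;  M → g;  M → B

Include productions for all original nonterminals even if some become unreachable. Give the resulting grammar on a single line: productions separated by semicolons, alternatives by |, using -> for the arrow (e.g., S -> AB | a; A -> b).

Unit productions: M->B.
Unit pairs (A ⇒* B via units): (M,B).
S: inherits non-unit rules of {S} → BS | h.
B: inherits non-unit rules of {B} → CC | g.
C: inherits non-unit rules of {C} → MSC | h.
M: inherits non-unit rules of {B, M} → CC | SC | g.

S -> h | BS; B -> g | CC; C -> h | MSC; M -> g | CC | SC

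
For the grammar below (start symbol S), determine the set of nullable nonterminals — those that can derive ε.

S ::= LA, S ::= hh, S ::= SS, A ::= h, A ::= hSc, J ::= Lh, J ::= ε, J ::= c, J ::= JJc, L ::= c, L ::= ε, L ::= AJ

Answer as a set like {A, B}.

Directly nullable (have an ε-rule): {J, L}.
Not nullable: A, S — each has a terminal in every rule's right-hand side or depends on a non-nullable symbol.

{J, L}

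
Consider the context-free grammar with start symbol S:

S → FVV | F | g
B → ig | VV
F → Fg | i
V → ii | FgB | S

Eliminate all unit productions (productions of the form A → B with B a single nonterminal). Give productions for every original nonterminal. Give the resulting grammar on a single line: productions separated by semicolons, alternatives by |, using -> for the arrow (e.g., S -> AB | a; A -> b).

Unit productions: S->F, V->S.
Unit pairs (A ⇒* B via units): (S,F), (V,F), (V,S).
S: inherits non-unit rules of {F, S} → FVV | Fg | g | i.
B: inherits non-unit rules of {B} → VV | ig.
F: inherits non-unit rules of {F} → Fg | i.
V: inherits non-unit rules of {F, S, V} → FVV | Fg | FgB | g | i | ii.

S -> g | i | Fg | FVV; B -> VV | ig; F -> i | Fg; V -> g | i | Fg | ii | FVV | FgB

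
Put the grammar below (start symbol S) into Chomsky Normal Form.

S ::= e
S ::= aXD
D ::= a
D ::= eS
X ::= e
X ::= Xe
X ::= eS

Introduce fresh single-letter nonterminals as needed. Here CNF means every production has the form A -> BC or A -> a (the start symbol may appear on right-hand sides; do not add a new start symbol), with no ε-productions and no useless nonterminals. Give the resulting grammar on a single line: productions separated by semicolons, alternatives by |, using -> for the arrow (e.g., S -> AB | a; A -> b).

No ε-productions.
No unit productions to eliminate.
TERM: introduce B -> a, A -> e and substitute in every rule of length ≥2.
BIN: S -> BXD becomes S -> BC, C -> XD.

S -> e | BC; A -> e; B -> a; C -> XD; D -> a | AS; X -> e | AS | XA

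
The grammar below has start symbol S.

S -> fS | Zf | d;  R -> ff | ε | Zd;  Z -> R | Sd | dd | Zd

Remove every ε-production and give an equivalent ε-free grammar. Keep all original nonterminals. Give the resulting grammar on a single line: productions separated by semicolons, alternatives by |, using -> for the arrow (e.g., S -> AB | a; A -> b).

Nullable set: {R, Z}.
S -> Zf: Z nullable, giving Zf | f.
Drop R -> ε.
R -> Zd: Z nullable, giving Zd | d.
Z -> R: R nullable, giving R.
Z -> Zd: Z nullable, giving Zd | d.
Unchanged (no nullable symbols): S -> d; S -> fS; R -> ff; Z -> Sd; Z -> dd.

S -> d | f | Zf | fS; R -> d | Zd | ff; Z -> R | d | Sd | Zd | dd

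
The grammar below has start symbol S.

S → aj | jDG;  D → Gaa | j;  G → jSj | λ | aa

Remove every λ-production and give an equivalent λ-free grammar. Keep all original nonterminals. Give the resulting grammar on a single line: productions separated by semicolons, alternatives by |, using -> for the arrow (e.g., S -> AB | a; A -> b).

S -> aj | jD | jDG; D -> j | aa | Gaa; G -> aa | jSj

Nullable set: {G}.
S -> jDG: G nullable, giving jD | jDG.
D -> Gaa: G nullable, giving Gaa | aa.
Drop G -> λ.
Unchanged (no nullable symbols): S -> aj; D -> j; G -> aa; G -> jSj.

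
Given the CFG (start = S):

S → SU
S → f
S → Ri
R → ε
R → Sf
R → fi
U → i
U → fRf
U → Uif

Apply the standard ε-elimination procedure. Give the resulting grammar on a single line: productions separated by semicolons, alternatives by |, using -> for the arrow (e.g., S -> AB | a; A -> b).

Nullable set: {R}.
S -> Ri: R nullable, giving Ri | i.
Drop R -> ε.
U -> fRf: R nullable, giving fRf | ff.
Unchanged (no nullable symbols): S -> SU; S -> f; R -> Sf; R -> fi; U -> Uif; U -> i.

S -> f | i | Ri | SU; R -> Sf | fi; U -> i | ff | Uif | fRf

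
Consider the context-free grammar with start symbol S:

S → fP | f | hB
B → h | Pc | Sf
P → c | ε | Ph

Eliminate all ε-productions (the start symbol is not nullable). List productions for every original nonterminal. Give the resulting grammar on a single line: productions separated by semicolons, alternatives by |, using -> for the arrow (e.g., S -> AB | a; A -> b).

Nullable set: {P}.
S -> fP: P nullable, giving f | fP.
B -> Pc: P nullable, giving Pc | c.
Drop P -> ε.
P -> Ph: P nullable, giving Ph | h.
Unchanged (no nullable symbols): S -> f; S -> hB; B -> Sf; B -> h; P -> c.

S -> f | fP | hB; B -> c | h | Pc | Sf; P -> c | h | Ph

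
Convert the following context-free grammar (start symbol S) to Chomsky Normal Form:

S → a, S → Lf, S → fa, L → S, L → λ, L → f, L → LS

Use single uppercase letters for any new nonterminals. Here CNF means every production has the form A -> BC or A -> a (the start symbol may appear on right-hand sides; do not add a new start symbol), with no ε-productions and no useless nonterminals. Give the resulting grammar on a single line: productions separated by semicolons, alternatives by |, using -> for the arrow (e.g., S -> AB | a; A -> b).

Nullable: {L}; after ε-elimination: S -> a | f | Lf | fa; L -> S | f | LS.
After unit-elimination: S -> a | f | Lf | fa; L -> a | f | LS | Lf | fa.
TERM: introduce B -> a, A -> f and substitute in every rule of length ≥2.

S -> a | f | AB | LA; A -> f; B -> a; L -> a | f | AB | LA | LS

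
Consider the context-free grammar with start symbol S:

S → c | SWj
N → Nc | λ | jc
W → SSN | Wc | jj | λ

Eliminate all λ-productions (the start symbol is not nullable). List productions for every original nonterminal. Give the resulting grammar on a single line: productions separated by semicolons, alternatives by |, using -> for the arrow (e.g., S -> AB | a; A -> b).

S -> c | Sj | SWj; N -> c | Nc | jc; W -> c | SS | Wc | jj | SSN

Nullable set: {N, W}.
S -> SWj: W nullable, giving SWj | Sj.
Drop N -> λ.
N -> Nc: N nullable, giving Nc | c.
Drop W -> λ.
W -> SSN: N nullable, giving SS | SSN.
W -> Wc: W nullable, giving Wc | c.
Unchanged (no nullable symbols): S -> c; N -> jc; W -> jj.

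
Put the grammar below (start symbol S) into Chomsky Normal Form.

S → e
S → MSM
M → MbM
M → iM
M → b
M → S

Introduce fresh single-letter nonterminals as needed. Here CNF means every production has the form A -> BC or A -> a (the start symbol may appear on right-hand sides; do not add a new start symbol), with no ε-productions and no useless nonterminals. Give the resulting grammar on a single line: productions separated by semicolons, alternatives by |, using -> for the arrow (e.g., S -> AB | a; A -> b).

S -> e | ME; A -> b; B -> i; C -> AM; D -> SM; E -> SM; M -> b | e | BM | MC | MD

No ε-productions.
After unit-elimination: S -> e | MSM; M -> b | e | iM | MSM | MbM.
TERM: introduce A -> b, B -> i and substitute in every rule of length ≥2.
BIN: M -> MAM becomes M -> MC, C -> AM; M -> MSM becomes M -> MD, D -> SM; S -> MSM becomes S -> ME, E -> SM.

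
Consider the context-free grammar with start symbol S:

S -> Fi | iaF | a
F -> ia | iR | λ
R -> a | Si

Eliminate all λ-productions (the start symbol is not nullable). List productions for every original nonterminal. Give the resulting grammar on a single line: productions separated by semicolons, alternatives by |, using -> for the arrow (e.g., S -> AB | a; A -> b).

Nullable set: {F}.
S -> Fi: F nullable, giving Fi | i.
S -> iaF: F nullable, giving ia | iaF.
Drop F -> λ.
Unchanged (no nullable symbols): S -> a; F -> iR; F -> ia; R -> Si; R -> a.

S -> a | i | Fi | ia | iaF; F -> iR | ia; R -> a | Si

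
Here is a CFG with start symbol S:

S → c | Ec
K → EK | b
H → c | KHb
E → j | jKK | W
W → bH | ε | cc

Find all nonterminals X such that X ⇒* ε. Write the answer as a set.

{E, W}

Directly nullable (have an ε-rule): {W}.
E is nullable via E -> W (every symbol on the right is already known nullable).
Not nullable: H, K, S — each has a terminal in every rule's right-hand side or depends on a non-nullable symbol.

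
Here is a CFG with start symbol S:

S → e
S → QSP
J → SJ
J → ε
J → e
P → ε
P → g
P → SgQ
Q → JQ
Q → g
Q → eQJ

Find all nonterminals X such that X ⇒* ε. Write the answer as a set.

Directly nullable (have an ε-rule): {J, P}.
Not nullable: Q, S — each has a terminal in every rule's right-hand side or depends on a non-nullable symbol.

{J, P}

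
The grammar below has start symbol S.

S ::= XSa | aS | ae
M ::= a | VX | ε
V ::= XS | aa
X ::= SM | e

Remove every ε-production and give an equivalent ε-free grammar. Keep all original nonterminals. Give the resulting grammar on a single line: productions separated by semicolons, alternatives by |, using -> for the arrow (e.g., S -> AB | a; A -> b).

S -> aS | ae | XSa; M -> a | VX; V -> XS | aa; X -> S | e | SM

Nullable set: {M}.
Drop M -> ε.
X -> SM: M nullable, giving S | SM.
Unchanged (no nullable symbols): S -> XSa; S -> aS; S -> ae; M -> VX; M -> a; V -> XS; V -> aa; X -> e.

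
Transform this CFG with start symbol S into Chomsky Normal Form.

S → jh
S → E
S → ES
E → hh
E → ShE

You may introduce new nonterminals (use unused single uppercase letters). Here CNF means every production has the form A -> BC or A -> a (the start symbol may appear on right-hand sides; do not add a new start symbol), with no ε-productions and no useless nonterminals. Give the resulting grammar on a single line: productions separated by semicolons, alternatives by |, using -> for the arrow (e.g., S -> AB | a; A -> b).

S -> AA | BA | ES | SD; A -> h; B -> j; C -> AE; D -> AE; E -> AA | SC

No ε-productions.
After unit-elimination: S -> ES | hh | jh | ShE; E -> hh | ShE.
TERM: introduce A -> h, B -> j and substitute in every rule of length ≥2.
BIN: E -> SAE becomes E -> SC, C -> AE; S -> SAE becomes S -> SD, D -> AE.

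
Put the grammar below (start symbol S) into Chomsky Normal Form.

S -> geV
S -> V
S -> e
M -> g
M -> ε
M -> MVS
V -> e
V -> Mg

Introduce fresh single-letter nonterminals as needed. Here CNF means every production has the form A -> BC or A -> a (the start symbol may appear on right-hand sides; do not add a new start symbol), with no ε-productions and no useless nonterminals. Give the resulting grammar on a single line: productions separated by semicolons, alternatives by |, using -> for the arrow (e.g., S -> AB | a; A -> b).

Nullable: {M}; after ε-elimination: S -> V | e | geV; M -> g | VS | MVS; V -> e | g | Mg.
After unit-elimination: S -> e | g | Mg | geV; M -> g | VS | MVS; V -> e | g | Mg.
TERM: introduce B -> e, A -> g and substitute in every rule of length ≥2.
BIN: M -> MVS becomes M -> MC, C -> VS; S -> ABV becomes S -> AD, D -> BV.

S -> e | g | AD | MA; A -> g; B -> e; C -> VS; D -> BV; M -> g | MC | VS; V -> e | g | MA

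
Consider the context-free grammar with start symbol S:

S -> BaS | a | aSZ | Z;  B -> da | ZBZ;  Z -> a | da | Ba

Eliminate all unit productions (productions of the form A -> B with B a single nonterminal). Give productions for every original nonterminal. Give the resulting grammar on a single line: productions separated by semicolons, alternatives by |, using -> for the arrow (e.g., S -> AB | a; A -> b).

S -> a | Ba | da | BaS | aSZ; B -> da | ZBZ; Z -> a | Ba | da

Unit productions: S->Z.
Unit pairs (A ⇒* B via units): (S,Z).
S: inherits non-unit rules of {S, Z} → Ba | BaS | a | aSZ | da.
B: inherits non-unit rules of {B} → ZBZ | da.
Z: inherits non-unit rules of {Z} → Ba | a | da.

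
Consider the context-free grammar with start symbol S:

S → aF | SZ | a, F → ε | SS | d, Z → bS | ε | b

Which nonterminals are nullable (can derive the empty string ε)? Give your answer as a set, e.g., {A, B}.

{F, Z}

Directly nullable (have an ε-rule): {F, Z}.
Not nullable: S — each has a terminal in every rule's right-hand side or depends on a non-nullable symbol.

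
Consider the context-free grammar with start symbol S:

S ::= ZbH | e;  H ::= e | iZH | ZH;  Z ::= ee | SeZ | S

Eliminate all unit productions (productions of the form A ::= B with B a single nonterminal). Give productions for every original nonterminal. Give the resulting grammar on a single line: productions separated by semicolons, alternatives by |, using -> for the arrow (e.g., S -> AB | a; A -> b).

S -> e | ZbH; H -> e | ZH | iZH; Z -> e | ee | SeZ | ZbH

Unit productions: Z->S.
Unit pairs (A ⇒* B via units): (Z,S).
S: inherits non-unit rules of {S} → ZbH | e.
H: inherits non-unit rules of {H} → ZH | e | iZH.
Z: inherits non-unit rules of {S, Z} → SeZ | ZbH | e | ee.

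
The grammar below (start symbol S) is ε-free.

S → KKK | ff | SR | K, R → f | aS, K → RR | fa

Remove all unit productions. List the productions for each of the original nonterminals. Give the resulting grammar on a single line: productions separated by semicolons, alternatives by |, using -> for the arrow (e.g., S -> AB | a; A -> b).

S -> RR | SR | fa | ff | KKK; K -> RR | fa; R -> f | aS

Unit productions: S->K.
Unit pairs (A ⇒* B via units): (S,K).
S: inherits non-unit rules of {K, S} → KKK | RR | SR | fa | ff.
K: inherits non-unit rules of {K} → RR | fa.
R: inherits non-unit rules of {R} → aS | f.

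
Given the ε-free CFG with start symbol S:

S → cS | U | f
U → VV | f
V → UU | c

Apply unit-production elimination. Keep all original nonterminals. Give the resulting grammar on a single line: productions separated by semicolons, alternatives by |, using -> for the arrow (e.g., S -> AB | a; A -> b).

S -> f | VV | cS; U -> f | VV; V -> c | UU

Unit productions: S->U.
Unit pairs (A ⇒* B via units): (S,U).
S: inherits non-unit rules of {S, U} → VV | cS | f.
U: inherits non-unit rules of {U} → VV | f.
V: inherits non-unit rules of {V} → UU | c.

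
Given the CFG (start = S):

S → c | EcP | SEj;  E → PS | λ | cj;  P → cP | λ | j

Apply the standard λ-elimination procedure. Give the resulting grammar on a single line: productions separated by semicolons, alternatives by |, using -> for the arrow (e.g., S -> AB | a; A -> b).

Nullable set: {E, P}.
S -> EcP: E, P nullable, giving Ec | EcP | c | cP.
S -> SEj: E nullable, giving SEj | Sj.
Drop E -> λ.
E -> PS: P nullable, giving PS | S.
Drop P -> λ.
P -> cP: P nullable, giving c | cP.
Unchanged (no nullable symbols): S -> c; E -> cj; P -> j.

S -> c | Ec | Sj | cP | EcP | SEj; E -> S | PS | cj; P -> c | j | cP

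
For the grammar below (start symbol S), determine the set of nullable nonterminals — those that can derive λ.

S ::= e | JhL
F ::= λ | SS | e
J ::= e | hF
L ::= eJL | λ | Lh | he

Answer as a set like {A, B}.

{F, L}

Directly nullable (have an ε-rule): {F, L}.
Not nullable: J, S — each has a terminal in every rule's right-hand side or depends on a non-nullable symbol.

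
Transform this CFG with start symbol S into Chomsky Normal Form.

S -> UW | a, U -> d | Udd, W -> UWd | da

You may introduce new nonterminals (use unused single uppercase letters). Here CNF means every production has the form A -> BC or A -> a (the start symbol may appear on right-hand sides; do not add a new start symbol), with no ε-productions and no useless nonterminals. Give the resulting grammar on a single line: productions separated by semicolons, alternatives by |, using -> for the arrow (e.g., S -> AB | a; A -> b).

No ε-productions.
No unit productions to eliminate.
TERM: introduce B -> a, A -> d and substitute in every rule of length ≥2.
BIN: U -> UAA becomes U -> UC, C -> AA; W -> UWA becomes W -> UD, D -> WA.

S -> a | UW; A -> d; B -> a; C -> AA; D -> WA; U -> d | UC; W -> AB | UD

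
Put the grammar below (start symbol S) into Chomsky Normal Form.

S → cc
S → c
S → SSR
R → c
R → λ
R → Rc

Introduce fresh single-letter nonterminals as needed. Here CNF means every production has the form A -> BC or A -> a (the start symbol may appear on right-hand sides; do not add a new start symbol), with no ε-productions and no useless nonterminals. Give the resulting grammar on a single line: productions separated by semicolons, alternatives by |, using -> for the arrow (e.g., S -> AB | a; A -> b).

Nullable: {R}; after ε-elimination: S -> c | SS | cc | SSR; R -> c | Rc.
No unit productions to eliminate.
TERM: introduce A -> c and substitute in every rule of length ≥2.
BIN: S -> SSR becomes S -> SB, B -> SR.

S -> c | AA | SB | SS; A -> c; B -> SR; R -> c | RA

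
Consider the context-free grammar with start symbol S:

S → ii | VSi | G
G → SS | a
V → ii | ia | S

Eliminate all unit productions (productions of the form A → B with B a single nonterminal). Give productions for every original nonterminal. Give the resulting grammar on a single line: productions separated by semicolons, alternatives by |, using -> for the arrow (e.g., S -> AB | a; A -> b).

Unit productions: S->G, V->S.
Unit pairs (A ⇒* B via units): (S,G), (V,G), (V,S).
S: inherits non-unit rules of {G, S} → SS | VSi | a | ii.
G: inherits non-unit rules of {G} → SS | a.
V: inherits non-unit rules of {G, S, V} → SS | VSi | a | ia | ii.

S -> a | SS | ii | VSi; G -> a | SS; V -> a | SS | ia | ii | VSi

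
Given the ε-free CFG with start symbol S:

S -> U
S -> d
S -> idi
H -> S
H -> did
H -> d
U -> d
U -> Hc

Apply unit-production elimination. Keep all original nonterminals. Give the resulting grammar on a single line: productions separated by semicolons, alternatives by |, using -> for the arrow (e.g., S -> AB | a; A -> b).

S -> d | Hc | idi; H -> d | Hc | did | idi; U -> d | Hc

Unit productions: H->S, S->U.
Unit pairs (A ⇒* B via units): (H,S), (H,U), (S,U).
S: inherits non-unit rules of {S, U} → Hc | d | idi.
H: inherits non-unit rules of {H, S, U} → Hc | d | did | idi.
U: inherits non-unit rules of {U} → Hc | d.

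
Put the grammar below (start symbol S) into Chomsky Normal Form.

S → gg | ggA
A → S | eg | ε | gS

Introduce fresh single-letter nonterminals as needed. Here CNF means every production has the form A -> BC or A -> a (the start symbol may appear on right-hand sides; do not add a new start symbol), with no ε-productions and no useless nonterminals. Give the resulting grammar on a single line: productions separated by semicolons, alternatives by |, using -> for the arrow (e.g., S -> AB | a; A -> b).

S -> CC | CE; A -> BC | CC | CD | CS; B -> e; C -> g; D -> CA; E -> CA

Nullable: {A}; after ε-elimination: S -> gg | ggA; A -> S | eg | gS.
After unit-elimination: S -> gg | ggA; A -> eg | gS | gg | ggA.
TERM: introduce B -> e, C -> g and substitute in every rule of length ≥2.
BIN: A -> CCA becomes A -> CD, D -> CA; S -> CCA becomes S -> CE, E -> CA.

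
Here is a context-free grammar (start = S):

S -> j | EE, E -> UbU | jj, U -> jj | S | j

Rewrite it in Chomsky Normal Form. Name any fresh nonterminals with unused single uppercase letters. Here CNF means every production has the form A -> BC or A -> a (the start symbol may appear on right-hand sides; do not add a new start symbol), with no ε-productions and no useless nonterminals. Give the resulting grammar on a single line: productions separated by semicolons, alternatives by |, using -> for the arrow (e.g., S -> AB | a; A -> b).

S -> j | EE; A -> b; B -> j; C -> AU; E -> BB | UC; U -> j | BB | EE

No ε-productions.
After unit-elimination: S -> j | EE; E -> jj | UbU; U -> j | EE | jj.
TERM: introduce A -> b, B -> j and substitute in every rule of length ≥2.
BIN: E -> UAU becomes E -> UC, C -> AU.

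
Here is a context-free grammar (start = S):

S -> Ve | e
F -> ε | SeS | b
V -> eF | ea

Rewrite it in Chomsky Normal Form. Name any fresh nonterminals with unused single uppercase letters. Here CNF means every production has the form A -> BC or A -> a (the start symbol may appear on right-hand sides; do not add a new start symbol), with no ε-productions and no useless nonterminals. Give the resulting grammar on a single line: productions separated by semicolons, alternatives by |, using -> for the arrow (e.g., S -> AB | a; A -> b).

S -> e | VA; A -> e; B -> a; C -> AS; F -> b | SC; V -> e | AB | AF

Nullable: {F}; after ε-elimination: S -> e | Ve; F -> b | SeS; V -> e | eF | ea.
No unit productions to eliminate.
TERM: introduce B -> a, A -> e and substitute in every rule of length ≥2.
BIN: F -> SAS becomes F -> SC, C -> AS.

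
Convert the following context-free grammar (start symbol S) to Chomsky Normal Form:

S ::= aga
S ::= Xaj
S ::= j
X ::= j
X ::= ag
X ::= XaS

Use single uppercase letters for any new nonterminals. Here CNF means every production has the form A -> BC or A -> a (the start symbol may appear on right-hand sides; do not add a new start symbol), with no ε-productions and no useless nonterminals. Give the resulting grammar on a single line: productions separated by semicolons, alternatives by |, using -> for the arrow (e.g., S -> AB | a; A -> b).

No ε-productions.
No unit productions to eliminate.
TERM: introduce A -> a, C -> g, B -> j and substitute in every rule of length ≥2.
BIN: S -> ACA becomes S -> AD, D -> CA; S -> XAB becomes S -> XE, E -> AB; X -> XAS becomes X -> XF, F -> AS.

S -> j | AD | XE; A -> a; B -> j; C -> g; D -> CA; E -> AB; F -> AS; X -> j | AC | XF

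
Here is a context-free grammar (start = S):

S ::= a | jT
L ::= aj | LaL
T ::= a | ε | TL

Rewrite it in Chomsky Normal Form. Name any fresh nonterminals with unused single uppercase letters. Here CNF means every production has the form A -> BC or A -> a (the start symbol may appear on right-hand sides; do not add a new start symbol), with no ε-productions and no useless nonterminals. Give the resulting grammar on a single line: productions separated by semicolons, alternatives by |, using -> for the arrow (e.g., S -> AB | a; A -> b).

S -> a | j | BT; A -> a; B -> j; C -> AL; D -> AL; L -> AB | LC; T -> a | AB | LD | TL

Nullable: {T}; after ε-elimination: S -> a | j | jT; L -> aj | LaL; T -> L | a | TL.
After unit-elimination: S -> a | j | jT; L -> aj | LaL; T -> a | TL | aj | LaL.
TERM: introduce A -> a, B -> j and substitute in every rule of length ≥2.
BIN: L -> LAL becomes L -> LC, C -> AL; T -> LAL becomes T -> LD, D -> AL.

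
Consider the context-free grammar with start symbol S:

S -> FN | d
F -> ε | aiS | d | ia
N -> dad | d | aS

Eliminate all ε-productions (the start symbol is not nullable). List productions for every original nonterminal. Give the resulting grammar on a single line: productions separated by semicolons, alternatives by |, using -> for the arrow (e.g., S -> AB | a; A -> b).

Nullable set: {F}.
S -> FN: F nullable, giving FN | N.
Drop F -> ε.
Unchanged (no nullable symbols): S -> d; F -> aiS; F -> d; F -> ia; N -> aS; N -> d; N -> dad.

S -> N | d | FN; F -> d | ia | aiS; N -> d | aS | dad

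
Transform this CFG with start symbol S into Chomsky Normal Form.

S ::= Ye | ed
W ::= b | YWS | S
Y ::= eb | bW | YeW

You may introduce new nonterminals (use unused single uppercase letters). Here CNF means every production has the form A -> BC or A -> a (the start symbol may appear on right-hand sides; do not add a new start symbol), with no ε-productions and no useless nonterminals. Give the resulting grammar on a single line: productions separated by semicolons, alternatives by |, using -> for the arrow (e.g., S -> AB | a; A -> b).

S -> AB | YA; A -> e; B -> d; C -> b; D -> WS; E -> AW; W -> b | AB | YA | YD; Y -> AC | CW | YE

No ε-productions.
After unit-elimination: S -> Ye | ed; W -> b | Ye | ed | YWS; Y -> bW | eb | YeW.
TERM: introduce C -> b, B -> d, A -> e and substitute in every rule of length ≥2.
BIN: W -> YWS becomes W -> YD, D -> WS; Y -> YAW becomes Y -> YE, E -> AW.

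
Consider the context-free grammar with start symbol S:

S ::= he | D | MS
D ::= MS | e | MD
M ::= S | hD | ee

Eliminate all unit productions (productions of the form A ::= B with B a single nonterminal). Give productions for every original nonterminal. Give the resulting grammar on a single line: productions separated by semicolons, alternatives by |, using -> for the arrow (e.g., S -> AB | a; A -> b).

S -> e | MD | MS | he; D -> e | MD | MS; M -> e | MD | MS | ee | hD | he

Unit productions: M->S, S->D.
Unit pairs (A ⇒* B via units): (M,D), (M,S), (S,D).
S: inherits non-unit rules of {D, S} → MD | MS | e | he.
D: inherits non-unit rules of {D} → MD | MS | e.
M: inherits non-unit rules of {D, M, S} → MD | MS | e | ee | hD | he.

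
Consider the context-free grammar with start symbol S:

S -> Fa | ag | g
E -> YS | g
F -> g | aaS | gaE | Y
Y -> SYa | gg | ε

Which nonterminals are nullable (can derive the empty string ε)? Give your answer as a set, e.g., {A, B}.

Directly nullable (have an ε-rule): {Y}.
F is nullable via F -> Y (every symbol on the right is already known nullable).
Not nullable: E, S — each has a terminal in every rule's right-hand side or depends on a non-nullable symbol.

{F, Y}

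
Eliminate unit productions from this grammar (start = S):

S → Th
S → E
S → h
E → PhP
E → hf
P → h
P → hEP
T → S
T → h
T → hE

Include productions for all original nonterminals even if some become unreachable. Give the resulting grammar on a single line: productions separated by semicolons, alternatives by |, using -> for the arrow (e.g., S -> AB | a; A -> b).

Unit productions: S->E, T->S.
Unit pairs (A ⇒* B via units): (S,E), (T,E), (T,S).
S: inherits non-unit rules of {E, S} → PhP | Th | h | hf.
E: inherits non-unit rules of {E} → PhP | hf.
P: inherits non-unit rules of {P} → h | hEP.
T: inherits non-unit rules of {E, S, T} → PhP | Th | h | hE | hf.

S -> h | Th | hf | PhP; E -> hf | PhP; P -> h | hEP; T -> h | Th | hE | hf | PhP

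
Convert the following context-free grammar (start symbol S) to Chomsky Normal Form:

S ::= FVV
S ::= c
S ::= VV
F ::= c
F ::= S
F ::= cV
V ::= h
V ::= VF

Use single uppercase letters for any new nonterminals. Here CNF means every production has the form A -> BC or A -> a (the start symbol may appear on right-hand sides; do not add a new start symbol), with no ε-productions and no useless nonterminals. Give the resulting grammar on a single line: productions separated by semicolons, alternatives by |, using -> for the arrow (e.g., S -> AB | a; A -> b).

No ε-productions.
After unit-elimination: S -> c | VV | FVV; F -> c | VV | cV | FVV; V -> h | VF.
TERM: introduce A -> c and substitute in every rule of length ≥2.
BIN: F -> FVV becomes F -> FB, B -> VV; S -> FVV becomes S -> FC, C -> VV.

S -> c | FC | VV; A -> c; B -> VV; C -> VV; F -> c | AV | FB | VV; V -> h | VF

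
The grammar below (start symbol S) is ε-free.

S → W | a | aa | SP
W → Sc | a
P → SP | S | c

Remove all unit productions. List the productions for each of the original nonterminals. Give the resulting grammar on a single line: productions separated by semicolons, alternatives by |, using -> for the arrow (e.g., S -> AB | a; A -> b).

S -> a | SP | Sc | aa; P -> a | c | SP | Sc | aa; W -> a | Sc

Unit productions: P->S, S->W.
Unit pairs (A ⇒* B via units): (P,S), (P,W), (S,W).
S: inherits non-unit rules of {S, W} → SP | Sc | a | aa.
P: inherits non-unit rules of {P, S, W} → SP | Sc | a | aa | c.
W: inherits non-unit rules of {W} → Sc | a.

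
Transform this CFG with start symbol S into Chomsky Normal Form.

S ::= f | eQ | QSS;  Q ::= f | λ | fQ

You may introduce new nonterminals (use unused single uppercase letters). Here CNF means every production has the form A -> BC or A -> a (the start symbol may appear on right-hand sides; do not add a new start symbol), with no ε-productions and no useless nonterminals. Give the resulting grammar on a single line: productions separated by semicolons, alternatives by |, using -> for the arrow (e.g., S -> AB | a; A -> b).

S -> e | f | BQ | QC | SS; A -> f; B -> e; C -> SS; Q -> f | AQ

Nullable: {Q}; after ε-elimination: S -> e | f | SS | eQ | QSS; Q -> f | fQ.
No unit productions to eliminate.
TERM: introduce B -> e, A -> f and substitute in every rule of length ≥2.
BIN: S -> QSS becomes S -> QC, C -> SS.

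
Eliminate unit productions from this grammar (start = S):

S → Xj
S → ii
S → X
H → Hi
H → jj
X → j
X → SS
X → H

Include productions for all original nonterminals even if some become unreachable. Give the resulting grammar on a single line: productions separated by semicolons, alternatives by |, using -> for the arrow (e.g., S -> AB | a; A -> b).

Unit productions: S->X, X->H.
Unit pairs (A ⇒* B via units): (S,H), (S,X), (X,H).
S: inherits non-unit rules of {H, S, X} → Hi | SS | Xj | ii | j | jj.
H: inherits non-unit rules of {H} → Hi | jj.
X: inherits non-unit rules of {H, X} → Hi | SS | j | jj.

S -> j | Hi | SS | Xj | ii | jj; H -> Hi | jj; X -> j | Hi | SS | jj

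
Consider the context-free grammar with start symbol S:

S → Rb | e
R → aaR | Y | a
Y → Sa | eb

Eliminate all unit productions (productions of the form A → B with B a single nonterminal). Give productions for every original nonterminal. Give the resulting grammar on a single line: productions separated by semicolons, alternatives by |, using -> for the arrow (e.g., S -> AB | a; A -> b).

S -> e | Rb; R -> a | Sa | eb | aaR; Y -> Sa | eb

Unit productions: R->Y.
Unit pairs (A ⇒* B via units): (R,Y).
S: inherits non-unit rules of {S} → Rb | e.
R: inherits non-unit rules of {R, Y} → Sa | a | aaR | eb.
Y: inherits non-unit rules of {Y} → Sa | eb.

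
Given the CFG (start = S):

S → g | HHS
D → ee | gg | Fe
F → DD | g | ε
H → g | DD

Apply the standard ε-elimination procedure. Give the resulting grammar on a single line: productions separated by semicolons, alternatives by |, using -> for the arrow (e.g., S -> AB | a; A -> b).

Nullable set: {F}.
D -> Fe: F nullable, giving Fe | e.
Drop F -> ε.
Unchanged (no nullable symbols): S -> HHS; S -> g; D -> ee; D -> gg; F -> DD; F -> g; H -> DD; H -> g.

S -> g | HHS; D -> e | Fe | ee | gg; F -> g | DD; H -> g | DD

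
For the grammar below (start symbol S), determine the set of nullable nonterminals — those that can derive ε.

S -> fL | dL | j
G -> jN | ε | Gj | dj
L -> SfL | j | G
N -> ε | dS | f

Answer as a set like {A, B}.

{G, L, N}

Directly nullable (have an ε-rule): {G, N}.
L is nullable via L -> G (every symbol on the right is already known nullable).
Not nullable: S — each has a terminal in every rule's right-hand side or depends on a non-nullable symbol.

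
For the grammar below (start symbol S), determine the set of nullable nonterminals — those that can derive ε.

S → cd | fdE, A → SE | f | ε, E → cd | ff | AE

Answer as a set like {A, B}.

Directly nullable (have an ε-rule): {A}.
Not nullable: E, S — each has a terminal in every rule's right-hand side or depends on a non-nullable symbol.

{A}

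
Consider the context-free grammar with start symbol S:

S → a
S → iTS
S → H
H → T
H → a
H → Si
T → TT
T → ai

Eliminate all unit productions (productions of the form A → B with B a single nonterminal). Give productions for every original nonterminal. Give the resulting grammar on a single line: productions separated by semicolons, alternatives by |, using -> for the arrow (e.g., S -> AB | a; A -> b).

S -> a | Si | TT | ai | iTS; H -> a | Si | TT | ai; T -> TT | ai

Unit productions: H->T, S->H.
Unit pairs (A ⇒* B via units): (H,T), (S,H), (S,T).
S: inherits non-unit rules of {H, S, T} → Si | TT | a | ai | iTS.
H: inherits non-unit rules of {H, T} → Si | TT | a | ai.
T: inherits non-unit rules of {T} → TT | ai.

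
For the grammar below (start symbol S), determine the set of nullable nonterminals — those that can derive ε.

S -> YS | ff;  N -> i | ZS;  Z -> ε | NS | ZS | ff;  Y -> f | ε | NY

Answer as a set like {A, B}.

Directly nullable (have an ε-rule): {Y, Z}.
Not nullable: N, S — each has a terminal in every rule's right-hand side or depends on a non-nullable symbol.

{Y, Z}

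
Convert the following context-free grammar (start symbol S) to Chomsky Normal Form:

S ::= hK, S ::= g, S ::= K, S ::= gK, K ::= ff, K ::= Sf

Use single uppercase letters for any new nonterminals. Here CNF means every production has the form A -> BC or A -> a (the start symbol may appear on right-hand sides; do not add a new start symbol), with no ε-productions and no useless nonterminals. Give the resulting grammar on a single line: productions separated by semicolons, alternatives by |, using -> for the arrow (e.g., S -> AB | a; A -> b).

S -> g | AA | BK | CK | SA; A -> f; B -> g; C -> h; K -> AA | SA

No ε-productions.
After unit-elimination: S -> g | Sf | ff | gK | hK; K -> Sf | ff.
TERM: introduce A -> f, B -> g, C -> h and substitute in every rule of length ≥2.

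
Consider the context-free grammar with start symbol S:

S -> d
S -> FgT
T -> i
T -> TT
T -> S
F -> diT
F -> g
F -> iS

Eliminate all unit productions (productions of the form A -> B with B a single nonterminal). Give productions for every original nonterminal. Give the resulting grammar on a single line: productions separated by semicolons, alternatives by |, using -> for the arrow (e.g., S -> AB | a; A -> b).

S -> d | FgT; F -> g | iS | diT; T -> d | i | TT | FgT

Unit productions: T->S.
Unit pairs (A ⇒* B via units): (T,S).
S: inherits non-unit rules of {S} → FgT | d.
F: inherits non-unit rules of {F} → diT | g | iS.
T: inherits non-unit rules of {S, T} → FgT | TT | d | i.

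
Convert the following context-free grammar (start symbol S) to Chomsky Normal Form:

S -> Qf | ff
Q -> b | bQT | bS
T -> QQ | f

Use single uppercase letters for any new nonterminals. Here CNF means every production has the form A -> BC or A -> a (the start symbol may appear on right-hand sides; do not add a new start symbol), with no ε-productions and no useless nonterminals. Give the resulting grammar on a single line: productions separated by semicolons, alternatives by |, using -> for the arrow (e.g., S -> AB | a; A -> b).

No ε-productions.
No unit productions to eliminate.
TERM: introduce A -> b, B -> f and substitute in every rule of length ≥2.
BIN: Q -> AQT becomes Q -> AC, C -> QT.

S -> BB | QB; A -> b; B -> f; C -> QT; Q -> b | AC | AS; T -> f | QQ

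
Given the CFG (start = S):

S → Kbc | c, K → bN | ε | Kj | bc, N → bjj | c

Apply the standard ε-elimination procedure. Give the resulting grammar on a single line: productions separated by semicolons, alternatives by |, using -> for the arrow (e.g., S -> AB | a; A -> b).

Nullable set: {K}.
S -> Kbc: K nullable, giving Kbc | bc.
Drop K -> ε.
K -> Kj: K nullable, giving Kj | j.
Unchanged (no nullable symbols): S -> c; K -> bN; K -> bc; N -> bjj; N -> c.

S -> c | bc | Kbc; K -> j | Kj | bN | bc; N -> c | bjj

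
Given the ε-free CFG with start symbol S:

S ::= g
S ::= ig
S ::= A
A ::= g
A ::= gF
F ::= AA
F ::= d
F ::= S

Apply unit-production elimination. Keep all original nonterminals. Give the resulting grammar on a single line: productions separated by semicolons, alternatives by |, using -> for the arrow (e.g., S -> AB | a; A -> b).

S -> g | gF | ig; A -> g | gF; F -> d | g | AA | gF | ig

Unit productions: F->S, S->A.
Unit pairs (A ⇒* B via units): (F,A), (F,S), (S,A).
S: inherits non-unit rules of {A, S} → g | gF | ig.
A: inherits non-unit rules of {A} → g | gF.
F: inherits non-unit rules of {A, F, S} → AA | d | g | gF | ig.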